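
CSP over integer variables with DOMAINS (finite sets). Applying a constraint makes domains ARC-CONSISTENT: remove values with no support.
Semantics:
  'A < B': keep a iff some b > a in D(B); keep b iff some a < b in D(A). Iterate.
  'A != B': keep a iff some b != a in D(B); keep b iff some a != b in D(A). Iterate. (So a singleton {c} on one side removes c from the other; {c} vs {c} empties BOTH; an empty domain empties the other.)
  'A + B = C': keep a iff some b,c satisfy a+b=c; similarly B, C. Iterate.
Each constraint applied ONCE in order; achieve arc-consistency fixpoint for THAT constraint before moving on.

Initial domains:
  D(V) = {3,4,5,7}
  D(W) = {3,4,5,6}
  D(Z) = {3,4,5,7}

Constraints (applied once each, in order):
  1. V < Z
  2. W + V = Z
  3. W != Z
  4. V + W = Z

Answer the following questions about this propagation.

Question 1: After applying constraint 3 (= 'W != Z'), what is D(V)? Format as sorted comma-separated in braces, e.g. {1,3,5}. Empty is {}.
Answer: {3,4}

Derivation:
Constraint 1 (V < Z) on D(V)={3,4,5,7} D(Z)={3,4,5,7}: V {3,4,5,7}->{3,4,5}; Z {3,4,5,7}->{4,5,7}
Constraint 2 (W + V = Z) on D(W)={3,4,5,6} D(V)={3,4,5} D(Z)={4,5,7}: W {3,4,5,6}->{3,4}; V {3,4,5}->{3,4}; Z {4,5,7}->{7}
Constraint 3 (W != Z) on D(W)={3,4} D(Z)={7}: no change
So after constraint 3: D(V) = {3,4}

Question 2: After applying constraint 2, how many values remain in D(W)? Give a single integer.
Answer: 2

Derivation:
Constraint 1 (V < Z) on D(V)={3,4,5,7} D(Z)={3,4,5,7}: V {3,4,5,7}->{3,4,5}; Z {3,4,5,7}->{4,5,7}
Constraint 2 (W + V = Z) on D(W)={3,4,5,6} D(V)={3,4,5} D(Z)={4,5,7}: W {3,4,5,6}->{3,4}; V {3,4,5}->{3,4}; Z {4,5,7}->{7}
So after constraint 2: D(W)={3,4}, size = 2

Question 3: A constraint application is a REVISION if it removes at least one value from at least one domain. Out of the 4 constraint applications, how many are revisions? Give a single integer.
Constraint 1 (V < Z) on D(V)={3,4,5,7} D(Z)={3,4,5,7}: V {3,4,5,7}->{3,4,5}; Z {3,4,5,7}->{4,5,7} => REVISION
Constraint 2 (W + V = Z) on D(W)={3,4,5,6} D(V)={3,4,5} D(Z)={4,5,7}: W {3,4,5,6}->{3,4}; V {3,4,5}->{3,4}; Z {4,5,7}->{7} => REVISION
Constraint 3 (W != Z) on D(W)={3,4} D(Z)={7}: no change => not a revision
Constraint 4 (V + W = Z) on D(V)={3,4} D(W)={3,4} D(Z)={7}: no change => not a revision
Total revisions = 2

Answer: 2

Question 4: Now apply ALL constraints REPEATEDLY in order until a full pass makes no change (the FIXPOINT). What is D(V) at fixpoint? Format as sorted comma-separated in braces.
pass 0 (initial): D(V)={3,4,5,7}
pass 1: V {3,4,5,7}->{3,4}; W {3,4,5,6}->{3,4}; Z {3,4,5,7}->{7}
pass 2: no change
Fixpoint after 2 passes: D(V) = {3,4}

Answer: {3,4}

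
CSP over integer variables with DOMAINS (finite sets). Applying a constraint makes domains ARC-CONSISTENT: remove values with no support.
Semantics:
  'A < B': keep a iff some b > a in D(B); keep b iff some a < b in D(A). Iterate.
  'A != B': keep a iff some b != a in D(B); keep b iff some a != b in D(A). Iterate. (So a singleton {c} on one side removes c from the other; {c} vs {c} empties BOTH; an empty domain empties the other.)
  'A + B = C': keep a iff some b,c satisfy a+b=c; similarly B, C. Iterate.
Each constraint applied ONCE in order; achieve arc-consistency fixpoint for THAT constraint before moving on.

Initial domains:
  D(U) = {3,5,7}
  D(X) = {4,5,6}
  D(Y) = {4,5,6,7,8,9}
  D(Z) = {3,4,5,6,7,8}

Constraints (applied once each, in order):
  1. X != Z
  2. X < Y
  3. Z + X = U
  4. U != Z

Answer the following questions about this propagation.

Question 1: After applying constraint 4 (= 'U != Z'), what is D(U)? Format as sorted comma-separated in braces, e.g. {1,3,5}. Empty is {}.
Constraint 1 (X != Z) on D(X)={4,5,6} D(Z)={3,4,5,6,7,8}: no change
Constraint 2 (X < Y) on D(X)={4,5,6} D(Y)={4,5,6,7,8,9}: Y {4,5,6,7,8,9}->{5,6,7,8,9}
Constraint 3 (Z + X = U) on D(Z)={3,4,5,6,7,8} D(X)={4,5,6} D(U)={3,5,7}: Z {3,4,5,6,7,8}->{3}; X {4,5,6}->{4}; U {3,5,7}->{7}
Constraint 4 (U != Z) on D(U)={7} D(Z)={3}: no change
So after constraint 4: D(U) = {7}

Answer: {7}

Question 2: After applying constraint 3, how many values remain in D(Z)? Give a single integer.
Constraint 1 (X != Z) on D(X)={4,5,6} D(Z)={3,4,5,6,7,8}: no change
Constraint 2 (X < Y) on D(X)={4,5,6} D(Y)={4,5,6,7,8,9}: Y {4,5,6,7,8,9}->{5,6,7,8,9}
Constraint 3 (Z + X = U) on D(Z)={3,4,5,6,7,8} D(X)={4,5,6} D(U)={3,5,7}: Z {3,4,5,6,7,8}->{3}; X {4,5,6}->{4}; U {3,5,7}->{7}
So after constraint 3: D(Z)={3}, size = 1

Answer: 1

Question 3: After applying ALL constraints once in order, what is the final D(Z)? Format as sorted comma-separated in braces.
Constraint 1 (X != Z) on D(X)={4,5,6} D(Z)={3,4,5,6,7,8}: no change
Constraint 2 (X < Y) on D(X)={4,5,6} D(Y)={4,5,6,7,8,9}: Y {4,5,6,7,8,9}->{5,6,7,8,9}
Constraint 3 (Z + X = U) on D(Z)={3,4,5,6,7,8} D(X)={4,5,6} D(U)={3,5,7}: Z {3,4,5,6,7,8}->{3}; X {4,5,6}->{4}; U {3,5,7}->{7}
Constraint 4 (U != Z) on D(U)={7} D(Z)={3}: no change
So after all 4 constraints: D(Z) = {3}

Answer: {3}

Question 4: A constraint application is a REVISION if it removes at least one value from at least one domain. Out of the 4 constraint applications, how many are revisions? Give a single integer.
Constraint 1 (X != Z) on D(X)={4,5,6} D(Z)={3,4,5,6,7,8}: no change => not a revision
Constraint 2 (X < Y) on D(X)={4,5,6} D(Y)={4,5,6,7,8,9}: Y {4,5,6,7,8,9}->{5,6,7,8,9} => REVISION
Constraint 3 (Z + X = U) on D(Z)={3,4,5,6,7,8} D(X)={4,5,6} D(U)={3,5,7}: Z {3,4,5,6,7,8}->{3}; X {4,5,6}->{4}; U {3,5,7}->{7} => REVISION
Constraint 4 (U != Z) on D(U)={7} D(Z)={3}: no change => not a revision
Total revisions = 2

Answer: 2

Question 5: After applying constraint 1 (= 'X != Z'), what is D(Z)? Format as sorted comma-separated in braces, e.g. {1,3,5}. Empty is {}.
Answer: {3,4,5,6,7,8}

Derivation:
Constraint 1 (X != Z) on D(X)={4,5,6} D(Z)={3,4,5,6,7,8}: no change
So after constraint 1: D(Z) = {3,4,5,6,7,8}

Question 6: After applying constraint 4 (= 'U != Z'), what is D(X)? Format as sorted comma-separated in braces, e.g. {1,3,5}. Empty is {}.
Answer: {4}

Derivation:
Constraint 1 (X != Z) on D(X)={4,5,6} D(Z)={3,4,5,6,7,8}: no change
Constraint 2 (X < Y) on D(X)={4,5,6} D(Y)={4,5,6,7,8,9}: Y {4,5,6,7,8,9}->{5,6,7,8,9}
Constraint 3 (Z + X = U) on D(Z)={3,4,5,6,7,8} D(X)={4,5,6} D(U)={3,5,7}: Z {3,4,5,6,7,8}->{3}; X {4,5,6}->{4}; U {3,5,7}->{7}
Constraint 4 (U != Z) on D(U)={7} D(Z)={3}: no change
So after constraint 4: D(X) = {4}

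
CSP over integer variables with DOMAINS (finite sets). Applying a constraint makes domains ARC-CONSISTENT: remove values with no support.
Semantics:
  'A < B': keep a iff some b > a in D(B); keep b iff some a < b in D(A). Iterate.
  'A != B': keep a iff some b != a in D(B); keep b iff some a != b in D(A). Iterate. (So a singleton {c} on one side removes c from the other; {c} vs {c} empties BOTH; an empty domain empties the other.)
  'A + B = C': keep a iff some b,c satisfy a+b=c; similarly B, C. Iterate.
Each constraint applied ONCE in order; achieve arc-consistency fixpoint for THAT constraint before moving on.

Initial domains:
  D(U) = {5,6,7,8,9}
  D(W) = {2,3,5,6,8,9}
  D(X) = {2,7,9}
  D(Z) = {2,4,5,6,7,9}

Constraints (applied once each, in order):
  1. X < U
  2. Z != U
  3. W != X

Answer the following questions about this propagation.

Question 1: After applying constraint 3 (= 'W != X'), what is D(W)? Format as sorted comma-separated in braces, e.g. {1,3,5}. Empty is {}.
Constraint 1 (X < U) on D(X)={2,7,9} D(U)={5,6,7,8,9}: X {2,7,9}->{2,7}
Constraint 2 (Z != U) on D(Z)={2,4,5,6,7,9} D(U)={5,6,7,8,9}: no change
Constraint 3 (W != X) on D(W)={2,3,5,6,8,9} D(X)={2,7}: no change
So after constraint 3: D(W) = {2,3,5,6,8,9}

Answer: {2,3,5,6,8,9}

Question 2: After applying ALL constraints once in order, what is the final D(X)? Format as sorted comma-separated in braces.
Answer: {2,7}

Derivation:
Constraint 1 (X < U) on D(X)={2,7,9} D(U)={5,6,7,8,9}: X {2,7,9}->{2,7}
Constraint 2 (Z != U) on D(Z)={2,4,5,6,7,9} D(U)={5,6,7,8,9}: no change
Constraint 3 (W != X) on D(W)={2,3,5,6,8,9} D(X)={2,7}: no change
So after all 3 constraints: D(X) = {2,7}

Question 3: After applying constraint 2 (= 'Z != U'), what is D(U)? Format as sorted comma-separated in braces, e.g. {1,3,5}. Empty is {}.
Constraint 1 (X < U) on D(X)={2,7,9} D(U)={5,6,7,8,9}: X {2,7,9}->{2,7}
Constraint 2 (Z != U) on D(Z)={2,4,5,6,7,9} D(U)={5,6,7,8,9}: no change
So after constraint 2: D(U) = {5,6,7,8,9}

Answer: {5,6,7,8,9}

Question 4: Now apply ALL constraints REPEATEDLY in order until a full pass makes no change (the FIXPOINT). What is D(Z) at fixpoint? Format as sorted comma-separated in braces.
Answer: {2,4,5,6,7,9}

Derivation:
pass 0 (initial): D(Z)={2,4,5,6,7,9}
pass 1: X {2,7,9}->{2,7}
pass 2: no change
Fixpoint after 2 passes: D(Z) = {2,4,5,6,7,9}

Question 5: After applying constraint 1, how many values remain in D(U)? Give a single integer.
Answer: 5

Derivation:
Constraint 1 (X < U) on D(X)={2,7,9} D(U)={5,6,7,8,9}: X {2,7,9}->{2,7}
So after constraint 1: D(U)={5,6,7,8,9}, size = 5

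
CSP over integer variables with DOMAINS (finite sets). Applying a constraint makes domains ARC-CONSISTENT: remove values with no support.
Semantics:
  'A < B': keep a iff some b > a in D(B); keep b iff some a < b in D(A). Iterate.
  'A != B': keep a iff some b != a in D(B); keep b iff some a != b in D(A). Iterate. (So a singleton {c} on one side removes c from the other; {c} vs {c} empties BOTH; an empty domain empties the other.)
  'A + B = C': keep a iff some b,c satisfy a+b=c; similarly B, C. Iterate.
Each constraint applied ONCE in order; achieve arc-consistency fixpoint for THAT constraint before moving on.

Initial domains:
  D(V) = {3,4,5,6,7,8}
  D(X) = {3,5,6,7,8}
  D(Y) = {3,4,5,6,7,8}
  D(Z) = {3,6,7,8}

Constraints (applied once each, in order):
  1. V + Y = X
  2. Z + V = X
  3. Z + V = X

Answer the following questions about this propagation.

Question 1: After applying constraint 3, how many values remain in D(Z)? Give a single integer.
Answer: 1

Derivation:
Constraint 1 (V + Y = X) on D(V)={3,4,5,6,7,8} D(Y)={3,4,5,6,7,8} D(X)={3,5,6,7,8}: V {3,4,5,6,7,8}->{3,4,5}; Y {3,4,5,6,7,8}->{3,4,5}; X {3,5,6,7,8}->{6,7,8}
Constraint 2 (Z + V = X) on D(Z)={3,6,7,8} D(V)={3,4,5} D(X)={6,7,8}: Z {3,6,7,8}->{3}
Constraint 3 (Z + V = X) on D(Z)={3} D(V)={3,4,5} D(X)={6,7,8}: no change
So after constraint 3: D(Z)={3}, size = 1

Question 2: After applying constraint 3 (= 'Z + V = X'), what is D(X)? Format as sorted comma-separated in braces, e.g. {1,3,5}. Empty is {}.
Constraint 1 (V + Y = X) on D(V)={3,4,5,6,7,8} D(Y)={3,4,5,6,7,8} D(X)={3,5,6,7,8}: V {3,4,5,6,7,8}->{3,4,5}; Y {3,4,5,6,7,8}->{3,4,5}; X {3,5,6,7,8}->{6,7,8}
Constraint 2 (Z + V = X) on D(Z)={3,6,7,8} D(V)={3,4,5} D(X)={6,7,8}: Z {3,6,7,8}->{3}
Constraint 3 (Z + V = X) on D(Z)={3} D(V)={3,4,5} D(X)={6,7,8}: no change
So after constraint 3: D(X) = {6,7,8}

Answer: {6,7,8}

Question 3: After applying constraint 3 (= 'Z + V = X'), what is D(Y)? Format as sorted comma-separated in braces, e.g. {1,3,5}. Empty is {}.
Answer: {3,4,5}

Derivation:
Constraint 1 (V + Y = X) on D(V)={3,4,5,6,7,8} D(Y)={3,4,5,6,7,8} D(X)={3,5,6,7,8}: V {3,4,5,6,7,8}->{3,4,5}; Y {3,4,5,6,7,8}->{3,4,5}; X {3,5,6,7,8}->{6,7,8}
Constraint 2 (Z + V = X) on D(Z)={3,6,7,8} D(V)={3,4,5} D(X)={6,7,8}: Z {3,6,7,8}->{3}
Constraint 3 (Z + V = X) on D(Z)={3} D(V)={3,4,5} D(X)={6,7,8}: no change
So after constraint 3: D(Y) = {3,4,5}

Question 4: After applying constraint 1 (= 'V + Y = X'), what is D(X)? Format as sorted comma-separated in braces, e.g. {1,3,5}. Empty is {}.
Constraint 1 (V + Y = X) on D(V)={3,4,5,6,7,8} D(Y)={3,4,5,6,7,8} D(X)={3,5,6,7,8}: V {3,4,5,6,7,8}->{3,4,5}; Y {3,4,5,6,7,8}->{3,4,5}; X {3,5,6,7,8}->{6,7,8}
So after constraint 1: D(X) = {6,7,8}

Answer: {6,7,8}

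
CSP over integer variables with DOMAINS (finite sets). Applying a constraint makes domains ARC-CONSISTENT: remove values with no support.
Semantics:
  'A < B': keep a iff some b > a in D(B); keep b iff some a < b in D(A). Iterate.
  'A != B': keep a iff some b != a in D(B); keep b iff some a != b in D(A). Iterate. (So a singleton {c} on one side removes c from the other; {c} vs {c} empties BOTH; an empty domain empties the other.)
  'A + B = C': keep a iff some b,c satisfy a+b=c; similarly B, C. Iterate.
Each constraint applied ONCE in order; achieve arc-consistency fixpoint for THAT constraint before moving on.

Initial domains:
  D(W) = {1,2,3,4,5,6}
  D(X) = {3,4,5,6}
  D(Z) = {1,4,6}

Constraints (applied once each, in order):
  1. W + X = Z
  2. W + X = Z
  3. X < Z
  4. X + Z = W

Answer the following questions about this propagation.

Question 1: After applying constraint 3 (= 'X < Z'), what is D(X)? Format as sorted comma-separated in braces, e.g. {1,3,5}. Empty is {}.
Constraint 1 (W + X = Z) on D(W)={1,2,3,4,5,6} D(X)={3,4,5,6} D(Z)={1,4,6}: W {1,2,3,4,5,6}->{1,2,3}; X {3,4,5,6}->{3,4,5}; Z {1,4,6}->{4,6}
Constraint 2 (W + X = Z) on D(W)={1,2,3} D(X)={3,4,5} D(Z)={4,6}: no change
Constraint 3 (X < Z) on D(X)={3,4,5} D(Z)={4,6}: no change
So after constraint 3: D(X) = {3,4,5}

Answer: {3,4,5}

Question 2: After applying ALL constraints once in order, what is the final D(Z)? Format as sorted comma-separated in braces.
Constraint 1 (W + X = Z) on D(W)={1,2,3,4,5,6} D(X)={3,4,5,6} D(Z)={1,4,6}: W {1,2,3,4,5,6}->{1,2,3}; X {3,4,5,6}->{3,4,5}; Z {1,4,6}->{4,6}
Constraint 2 (W + X = Z) on D(W)={1,2,3} D(X)={3,4,5} D(Z)={4,6}: no change
Constraint 3 (X < Z) on D(X)={3,4,5} D(Z)={4,6}: no change
Constraint 4 (X + Z = W) on D(X)={3,4,5} D(Z)={4,6} D(W)={1,2,3}: X {3,4,5}->{}; Z {4,6}->{}; W {1,2,3}->{}
So after all 4 constraints: D(Z) = {}

Answer: {}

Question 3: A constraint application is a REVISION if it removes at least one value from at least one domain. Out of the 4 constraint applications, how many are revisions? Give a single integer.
Answer: 2

Derivation:
Constraint 1 (W + X = Z) on D(W)={1,2,3,4,5,6} D(X)={3,4,5,6} D(Z)={1,4,6}: W {1,2,3,4,5,6}->{1,2,3}; X {3,4,5,6}->{3,4,5}; Z {1,4,6}->{4,6} => REVISION
Constraint 2 (W + X = Z) on D(W)={1,2,3} D(X)={3,4,5} D(Z)={4,6}: no change => not a revision
Constraint 3 (X < Z) on D(X)={3,4,5} D(Z)={4,6}: no change => not a revision
Constraint 4 (X + Z = W) on D(X)={3,4,5} D(Z)={4,6} D(W)={1,2,3}: X {3,4,5}->{}; Z {4,6}->{}; W {1,2,3}->{} => REVISION
Total revisions = 2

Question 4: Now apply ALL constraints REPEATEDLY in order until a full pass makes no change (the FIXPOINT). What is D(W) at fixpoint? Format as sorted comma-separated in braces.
Answer: {}

Derivation:
pass 0 (initial): D(W)={1,2,3,4,5,6}
pass 1: W {1,2,3,4,5,6}->{}; X {3,4,5,6}->{}; Z {1,4,6}->{}
pass 2: no change
Fixpoint after 2 passes: D(W) = {}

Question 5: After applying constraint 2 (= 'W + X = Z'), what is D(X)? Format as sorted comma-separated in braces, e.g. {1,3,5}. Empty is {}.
Constraint 1 (W + X = Z) on D(W)={1,2,3,4,5,6} D(X)={3,4,5,6} D(Z)={1,4,6}: W {1,2,3,4,5,6}->{1,2,3}; X {3,4,5,6}->{3,4,5}; Z {1,4,6}->{4,6}
Constraint 2 (W + X = Z) on D(W)={1,2,3} D(X)={3,4,5} D(Z)={4,6}: no change
So after constraint 2: D(X) = {3,4,5}

Answer: {3,4,5}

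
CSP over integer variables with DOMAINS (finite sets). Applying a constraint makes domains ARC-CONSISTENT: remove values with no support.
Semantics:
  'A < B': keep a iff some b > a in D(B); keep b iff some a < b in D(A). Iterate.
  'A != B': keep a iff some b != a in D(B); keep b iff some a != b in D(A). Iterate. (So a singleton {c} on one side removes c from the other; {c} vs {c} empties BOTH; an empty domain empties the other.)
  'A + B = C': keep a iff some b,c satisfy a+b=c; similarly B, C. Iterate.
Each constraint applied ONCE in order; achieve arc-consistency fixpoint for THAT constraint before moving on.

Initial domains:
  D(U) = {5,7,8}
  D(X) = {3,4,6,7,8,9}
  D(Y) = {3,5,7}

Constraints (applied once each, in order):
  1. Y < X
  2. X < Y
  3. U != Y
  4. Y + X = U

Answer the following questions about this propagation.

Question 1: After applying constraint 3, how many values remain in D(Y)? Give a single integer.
Answer: 2

Derivation:
Constraint 1 (Y < X) on D(Y)={3,5,7} D(X)={3,4,6,7,8,9}: X {3,4,6,7,8,9}->{4,6,7,8,9}
Constraint 2 (X < Y) on D(X)={4,6,7,8,9} D(Y)={3,5,7}: X {4,6,7,8,9}->{4,6}; Y {3,5,7}->{5,7}
Constraint 3 (U != Y) on D(U)={5,7,8} D(Y)={5,7}: no change
So after constraint 3: D(Y)={5,7}, size = 2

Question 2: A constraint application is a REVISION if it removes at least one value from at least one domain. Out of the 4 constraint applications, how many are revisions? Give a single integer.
Constraint 1 (Y < X) on D(Y)={3,5,7} D(X)={3,4,6,7,8,9}: X {3,4,6,7,8,9}->{4,6,7,8,9} => REVISION
Constraint 2 (X < Y) on D(X)={4,6,7,8,9} D(Y)={3,5,7}: X {4,6,7,8,9}->{4,6}; Y {3,5,7}->{5,7} => REVISION
Constraint 3 (U != Y) on D(U)={5,7,8} D(Y)={5,7}: no change => not a revision
Constraint 4 (Y + X = U) on D(Y)={5,7} D(X)={4,6} D(U)={5,7,8}: Y {5,7}->{}; X {4,6}->{}; U {5,7,8}->{} => REVISION
Total revisions = 3

Answer: 3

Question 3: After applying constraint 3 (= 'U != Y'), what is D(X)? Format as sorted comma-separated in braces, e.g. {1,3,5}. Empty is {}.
Constraint 1 (Y < X) on D(Y)={3,5,7} D(X)={3,4,6,7,8,9}: X {3,4,6,7,8,9}->{4,6,7,8,9}
Constraint 2 (X < Y) on D(X)={4,6,7,8,9} D(Y)={3,5,7}: X {4,6,7,8,9}->{4,6}; Y {3,5,7}->{5,7}
Constraint 3 (U != Y) on D(U)={5,7,8} D(Y)={5,7}: no change
So after constraint 3: D(X) = {4,6}

Answer: {4,6}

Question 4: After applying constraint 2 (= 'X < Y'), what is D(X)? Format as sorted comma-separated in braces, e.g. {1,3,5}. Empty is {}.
Constraint 1 (Y < X) on D(Y)={3,5,7} D(X)={3,4,6,7,8,9}: X {3,4,6,7,8,9}->{4,6,7,8,9}
Constraint 2 (X < Y) on D(X)={4,6,7,8,9} D(Y)={3,5,7}: X {4,6,7,8,9}->{4,6}; Y {3,5,7}->{5,7}
So after constraint 2: D(X) = {4,6}

Answer: {4,6}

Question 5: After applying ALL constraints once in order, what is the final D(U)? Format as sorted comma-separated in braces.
Constraint 1 (Y < X) on D(Y)={3,5,7} D(X)={3,4,6,7,8,9}: X {3,4,6,7,8,9}->{4,6,7,8,9}
Constraint 2 (X < Y) on D(X)={4,6,7,8,9} D(Y)={3,5,7}: X {4,6,7,8,9}->{4,6}; Y {3,5,7}->{5,7}
Constraint 3 (U != Y) on D(U)={5,7,8} D(Y)={5,7}: no change
Constraint 4 (Y + X = U) on D(Y)={5,7} D(X)={4,6} D(U)={5,7,8}: Y {5,7}->{}; X {4,6}->{}; U {5,7,8}->{}
So after all 4 constraints: D(U) = {}

Answer: {}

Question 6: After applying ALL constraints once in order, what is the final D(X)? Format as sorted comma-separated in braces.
Answer: {}

Derivation:
Constraint 1 (Y < X) on D(Y)={3,5,7} D(X)={3,4,6,7,8,9}: X {3,4,6,7,8,9}->{4,6,7,8,9}
Constraint 2 (X < Y) on D(X)={4,6,7,8,9} D(Y)={3,5,7}: X {4,6,7,8,9}->{4,6}; Y {3,5,7}->{5,7}
Constraint 3 (U != Y) on D(U)={5,7,8} D(Y)={5,7}: no change
Constraint 4 (Y + X = U) on D(Y)={5,7} D(X)={4,6} D(U)={5,7,8}: Y {5,7}->{}; X {4,6}->{}; U {5,7,8}->{}
So after all 4 constraints: D(X) = {}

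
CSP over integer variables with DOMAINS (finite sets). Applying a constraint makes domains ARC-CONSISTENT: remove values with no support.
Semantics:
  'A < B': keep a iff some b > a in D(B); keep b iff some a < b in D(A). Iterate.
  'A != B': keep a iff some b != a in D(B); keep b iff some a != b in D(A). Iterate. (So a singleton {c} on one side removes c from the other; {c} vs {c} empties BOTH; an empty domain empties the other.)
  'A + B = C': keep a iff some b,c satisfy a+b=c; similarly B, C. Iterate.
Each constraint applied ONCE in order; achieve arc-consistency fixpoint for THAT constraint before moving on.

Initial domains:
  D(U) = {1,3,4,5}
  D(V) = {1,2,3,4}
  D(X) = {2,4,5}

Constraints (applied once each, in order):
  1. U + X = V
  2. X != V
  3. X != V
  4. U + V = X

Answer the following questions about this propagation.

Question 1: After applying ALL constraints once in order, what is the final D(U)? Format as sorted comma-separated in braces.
Answer: {}

Derivation:
Constraint 1 (U + X = V) on D(U)={1,3,4,5} D(X)={2,4,5} D(V)={1,2,3,4}: U {1,3,4,5}->{1}; X {2,4,5}->{2}; V {1,2,3,4}->{3}
Constraint 2 (X != V) on D(X)={2} D(V)={3}: no change
Constraint 3 (X != V) on D(X)={2} D(V)={3}: no change
Constraint 4 (U + V = X) on D(U)={1} D(V)={3} D(X)={2}: U {1}->{}; V {3}->{}; X {2}->{}
So after all 4 constraints: D(U) = {}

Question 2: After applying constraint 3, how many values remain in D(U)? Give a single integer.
Constraint 1 (U + X = V) on D(U)={1,3,4,5} D(X)={2,4,5} D(V)={1,2,3,4}: U {1,3,4,5}->{1}; X {2,4,5}->{2}; V {1,2,3,4}->{3}
Constraint 2 (X != V) on D(X)={2} D(V)={3}: no change
Constraint 3 (X != V) on D(X)={2} D(V)={3}: no change
So after constraint 3: D(U)={1}, size = 1

Answer: 1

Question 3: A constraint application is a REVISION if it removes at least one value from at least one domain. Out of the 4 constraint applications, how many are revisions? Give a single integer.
Constraint 1 (U + X = V) on D(U)={1,3,4,5} D(X)={2,4,5} D(V)={1,2,3,4}: U {1,3,4,5}->{1}; X {2,4,5}->{2}; V {1,2,3,4}->{3} => REVISION
Constraint 2 (X != V) on D(X)={2} D(V)={3}: no change => not a revision
Constraint 3 (X != V) on D(X)={2} D(V)={3}: no change => not a revision
Constraint 4 (U + V = X) on D(U)={1} D(V)={3} D(X)={2}: U {1}->{}; V {3}->{}; X {2}->{} => REVISION
Total revisions = 2

Answer: 2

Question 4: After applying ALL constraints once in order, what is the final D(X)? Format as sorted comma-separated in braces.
Answer: {}

Derivation:
Constraint 1 (U + X = V) on D(U)={1,3,4,5} D(X)={2,4,5} D(V)={1,2,3,4}: U {1,3,4,5}->{1}; X {2,4,5}->{2}; V {1,2,3,4}->{3}
Constraint 2 (X != V) on D(X)={2} D(V)={3}: no change
Constraint 3 (X != V) on D(X)={2} D(V)={3}: no change
Constraint 4 (U + V = X) on D(U)={1} D(V)={3} D(X)={2}: U {1}->{}; V {3}->{}; X {2}->{}
So after all 4 constraints: D(X) = {}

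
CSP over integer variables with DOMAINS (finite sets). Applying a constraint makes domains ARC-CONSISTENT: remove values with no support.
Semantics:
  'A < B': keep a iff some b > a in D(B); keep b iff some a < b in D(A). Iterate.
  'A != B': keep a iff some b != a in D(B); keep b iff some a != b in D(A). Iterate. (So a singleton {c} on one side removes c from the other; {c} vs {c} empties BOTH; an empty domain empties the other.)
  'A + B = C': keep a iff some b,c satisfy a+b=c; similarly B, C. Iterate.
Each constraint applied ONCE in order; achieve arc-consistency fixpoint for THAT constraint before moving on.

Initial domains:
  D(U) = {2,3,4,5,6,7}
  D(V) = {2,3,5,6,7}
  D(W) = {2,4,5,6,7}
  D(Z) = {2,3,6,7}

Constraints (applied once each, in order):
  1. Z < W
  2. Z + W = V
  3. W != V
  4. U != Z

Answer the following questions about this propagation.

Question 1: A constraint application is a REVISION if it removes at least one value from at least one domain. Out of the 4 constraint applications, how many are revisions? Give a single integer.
Answer: 2

Derivation:
Constraint 1 (Z < W) on D(Z)={2,3,6,7} D(W)={2,4,5,6,7}: Z {2,3,6,7}->{2,3,6}; W {2,4,5,6,7}->{4,5,6,7} => REVISION
Constraint 2 (Z + W = V) on D(Z)={2,3,6} D(W)={4,5,6,7} D(V)={2,3,5,6,7}: Z {2,3,6}->{2,3}; W {4,5,6,7}->{4,5}; V {2,3,5,6,7}->{6,7} => REVISION
Constraint 3 (W != V) on D(W)={4,5} D(V)={6,7}: no change => not a revision
Constraint 4 (U != Z) on D(U)={2,3,4,5,6,7} D(Z)={2,3}: no change => not a revision
Total revisions = 2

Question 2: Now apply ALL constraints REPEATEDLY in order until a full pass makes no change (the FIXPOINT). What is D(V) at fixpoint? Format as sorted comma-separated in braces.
Answer: {6,7}

Derivation:
pass 0 (initial): D(V)={2,3,5,6,7}
pass 1: V {2,3,5,6,7}->{6,7}; W {2,4,5,6,7}->{4,5}; Z {2,3,6,7}->{2,3}
pass 2: no change
Fixpoint after 2 passes: D(V) = {6,7}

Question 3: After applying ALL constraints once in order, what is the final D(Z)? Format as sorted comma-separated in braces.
Constraint 1 (Z < W) on D(Z)={2,3,6,7} D(W)={2,4,5,6,7}: Z {2,3,6,7}->{2,3,6}; W {2,4,5,6,7}->{4,5,6,7}
Constraint 2 (Z + W = V) on D(Z)={2,3,6} D(W)={4,5,6,7} D(V)={2,3,5,6,7}: Z {2,3,6}->{2,3}; W {4,5,6,7}->{4,5}; V {2,3,5,6,7}->{6,7}
Constraint 3 (W != V) on D(W)={4,5} D(V)={6,7}: no change
Constraint 4 (U != Z) on D(U)={2,3,4,5,6,7} D(Z)={2,3}: no change
So after all 4 constraints: D(Z) = {2,3}

Answer: {2,3}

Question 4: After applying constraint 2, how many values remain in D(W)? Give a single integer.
Constraint 1 (Z < W) on D(Z)={2,3,6,7} D(W)={2,4,5,6,7}: Z {2,3,6,7}->{2,3,6}; W {2,4,5,6,7}->{4,5,6,7}
Constraint 2 (Z + W = V) on D(Z)={2,3,6} D(W)={4,5,6,7} D(V)={2,3,5,6,7}: Z {2,3,6}->{2,3}; W {4,5,6,7}->{4,5}; V {2,3,5,6,7}->{6,7}
So after constraint 2: D(W)={4,5}, size = 2

Answer: 2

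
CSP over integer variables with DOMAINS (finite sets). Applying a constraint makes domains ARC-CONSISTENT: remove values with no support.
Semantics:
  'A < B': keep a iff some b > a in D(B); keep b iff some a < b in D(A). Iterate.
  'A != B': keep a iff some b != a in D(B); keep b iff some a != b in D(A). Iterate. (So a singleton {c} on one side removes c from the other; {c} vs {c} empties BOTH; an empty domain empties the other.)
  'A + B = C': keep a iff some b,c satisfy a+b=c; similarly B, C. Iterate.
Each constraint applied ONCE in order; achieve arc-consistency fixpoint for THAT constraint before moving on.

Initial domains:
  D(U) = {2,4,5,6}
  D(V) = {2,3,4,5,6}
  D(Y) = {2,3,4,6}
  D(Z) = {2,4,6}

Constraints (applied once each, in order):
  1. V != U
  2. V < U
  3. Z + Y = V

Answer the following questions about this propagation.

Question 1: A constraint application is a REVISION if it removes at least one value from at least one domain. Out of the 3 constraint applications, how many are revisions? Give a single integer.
Answer: 2

Derivation:
Constraint 1 (V != U) on D(V)={2,3,4,5,6} D(U)={2,4,5,6}: no change => not a revision
Constraint 2 (V < U) on D(V)={2,3,4,5,6} D(U)={2,4,5,6}: V {2,3,4,5,6}->{2,3,4,5}; U {2,4,5,6}->{4,5,6} => REVISION
Constraint 3 (Z + Y = V) on D(Z)={2,4,6} D(Y)={2,3,4,6} D(V)={2,3,4,5}: Z {2,4,6}->{2}; Y {2,3,4,6}->{2,3}; V {2,3,4,5}->{4,5} => REVISION
Total revisions = 2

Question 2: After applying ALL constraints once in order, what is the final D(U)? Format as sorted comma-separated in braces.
Constraint 1 (V != U) on D(V)={2,3,4,5,6} D(U)={2,4,5,6}: no change
Constraint 2 (V < U) on D(V)={2,3,4,5,6} D(U)={2,4,5,6}: V {2,3,4,5,6}->{2,3,4,5}; U {2,4,5,6}->{4,5,6}
Constraint 3 (Z + Y = V) on D(Z)={2,4,6} D(Y)={2,3,4,6} D(V)={2,3,4,5}: Z {2,4,6}->{2}; Y {2,3,4,6}->{2,3}; V {2,3,4,5}->{4,5}
So after all 3 constraints: D(U) = {4,5,6}

Answer: {4,5,6}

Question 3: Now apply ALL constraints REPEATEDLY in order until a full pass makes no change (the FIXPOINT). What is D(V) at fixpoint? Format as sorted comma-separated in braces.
pass 0 (initial): D(V)={2,3,4,5,6}
pass 1: U {2,4,5,6}->{4,5,6}; V {2,3,4,5,6}->{4,5}; Y {2,3,4,6}->{2,3}; Z {2,4,6}->{2}
pass 2: U {4,5,6}->{5,6}
pass 3: no change
Fixpoint after 3 passes: D(V) = {4,5}

Answer: {4,5}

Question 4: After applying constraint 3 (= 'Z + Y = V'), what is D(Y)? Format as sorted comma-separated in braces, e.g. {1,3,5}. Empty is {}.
Answer: {2,3}

Derivation:
Constraint 1 (V != U) on D(V)={2,3,4,5,6} D(U)={2,4,5,6}: no change
Constraint 2 (V < U) on D(V)={2,3,4,5,6} D(U)={2,4,5,6}: V {2,3,4,5,6}->{2,3,4,5}; U {2,4,5,6}->{4,5,6}
Constraint 3 (Z + Y = V) on D(Z)={2,4,6} D(Y)={2,3,4,6} D(V)={2,3,4,5}: Z {2,4,6}->{2}; Y {2,3,4,6}->{2,3}; V {2,3,4,5}->{4,5}
So after constraint 3: D(Y) = {2,3}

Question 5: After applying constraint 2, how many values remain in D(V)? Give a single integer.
Answer: 4

Derivation:
Constraint 1 (V != U) on D(V)={2,3,4,5,6} D(U)={2,4,5,6}: no change
Constraint 2 (V < U) on D(V)={2,3,4,5,6} D(U)={2,4,5,6}: V {2,3,4,5,6}->{2,3,4,5}; U {2,4,5,6}->{4,5,6}
So after constraint 2: D(V)={2,3,4,5}, size = 4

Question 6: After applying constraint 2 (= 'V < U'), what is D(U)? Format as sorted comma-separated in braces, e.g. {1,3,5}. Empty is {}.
Constraint 1 (V != U) on D(V)={2,3,4,5,6} D(U)={2,4,5,6}: no change
Constraint 2 (V < U) on D(V)={2,3,4,5,6} D(U)={2,4,5,6}: V {2,3,4,5,6}->{2,3,4,5}; U {2,4,5,6}->{4,5,6}
So after constraint 2: D(U) = {4,5,6}

Answer: {4,5,6}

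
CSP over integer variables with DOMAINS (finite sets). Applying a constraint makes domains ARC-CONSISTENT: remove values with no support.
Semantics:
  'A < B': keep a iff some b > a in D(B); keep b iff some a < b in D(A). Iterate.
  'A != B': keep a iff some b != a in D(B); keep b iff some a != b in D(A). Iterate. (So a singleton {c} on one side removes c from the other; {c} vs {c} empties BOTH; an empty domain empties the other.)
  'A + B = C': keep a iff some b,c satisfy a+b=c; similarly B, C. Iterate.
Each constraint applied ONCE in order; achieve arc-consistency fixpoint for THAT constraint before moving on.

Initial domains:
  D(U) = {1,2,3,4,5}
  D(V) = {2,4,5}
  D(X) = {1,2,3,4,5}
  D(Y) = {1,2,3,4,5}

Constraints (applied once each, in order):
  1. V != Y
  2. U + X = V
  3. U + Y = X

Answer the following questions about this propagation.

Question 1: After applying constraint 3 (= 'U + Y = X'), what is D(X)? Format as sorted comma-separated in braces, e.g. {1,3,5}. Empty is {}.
Answer: {2,3,4}

Derivation:
Constraint 1 (V != Y) on D(V)={2,4,5} D(Y)={1,2,3,4,5}: no change
Constraint 2 (U + X = V) on D(U)={1,2,3,4,5} D(X)={1,2,3,4,5} D(V)={2,4,5}: U {1,2,3,4,5}->{1,2,3,4}; X {1,2,3,4,5}->{1,2,3,4}
Constraint 3 (U + Y = X) on D(U)={1,2,3,4} D(Y)={1,2,3,4,5} D(X)={1,2,3,4}: U {1,2,3,4}->{1,2,3}; Y {1,2,3,4,5}->{1,2,3}; X {1,2,3,4}->{2,3,4}
So after constraint 3: D(X) = {2,3,4}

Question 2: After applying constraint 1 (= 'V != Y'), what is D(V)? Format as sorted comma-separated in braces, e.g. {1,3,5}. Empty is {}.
Constraint 1 (V != Y) on D(V)={2,4,5} D(Y)={1,2,3,4,5}: no change
So after constraint 1: D(V) = {2,4,5}

Answer: {2,4,5}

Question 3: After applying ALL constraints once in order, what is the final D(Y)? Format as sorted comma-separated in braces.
Answer: {1,2,3}

Derivation:
Constraint 1 (V != Y) on D(V)={2,4,5} D(Y)={1,2,3,4,5}: no change
Constraint 2 (U + X = V) on D(U)={1,2,3,4,5} D(X)={1,2,3,4,5} D(V)={2,4,5}: U {1,2,3,4,5}->{1,2,3,4}; X {1,2,3,4,5}->{1,2,3,4}
Constraint 3 (U + Y = X) on D(U)={1,2,3,4} D(Y)={1,2,3,4,5} D(X)={1,2,3,4}: U {1,2,3,4}->{1,2,3}; Y {1,2,3,4,5}->{1,2,3}; X {1,2,3,4}->{2,3,4}
So after all 3 constraints: D(Y) = {1,2,3}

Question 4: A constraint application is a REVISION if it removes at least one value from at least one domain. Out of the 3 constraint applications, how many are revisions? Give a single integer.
Constraint 1 (V != Y) on D(V)={2,4,5} D(Y)={1,2,3,4,5}: no change => not a revision
Constraint 2 (U + X = V) on D(U)={1,2,3,4,5} D(X)={1,2,3,4,5} D(V)={2,4,5}: U {1,2,3,4,5}->{1,2,3,4}; X {1,2,3,4,5}->{1,2,3,4} => REVISION
Constraint 3 (U + Y = X) on D(U)={1,2,3,4} D(Y)={1,2,3,4,5} D(X)={1,2,3,4}: U {1,2,3,4}->{1,2,3}; Y {1,2,3,4,5}->{1,2,3}; X {1,2,3,4}->{2,3,4} => REVISION
Total revisions = 2

Answer: 2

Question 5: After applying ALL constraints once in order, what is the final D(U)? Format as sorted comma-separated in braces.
Answer: {1,2,3}

Derivation:
Constraint 1 (V != Y) on D(V)={2,4,5} D(Y)={1,2,3,4,5}: no change
Constraint 2 (U + X = V) on D(U)={1,2,3,4,5} D(X)={1,2,3,4,5} D(V)={2,4,5}: U {1,2,3,4,5}->{1,2,3,4}; X {1,2,3,4,5}->{1,2,3,4}
Constraint 3 (U + Y = X) on D(U)={1,2,3,4} D(Y)={1,2,3,4,5} D(X)={1,2,3,4}: U {1,2,3,4}->{1,2,3}; Y {1,2,3,4,5}->{1,2,3}; X {1,2,3,4}->{2,3,4}
So after all 3 constraints: D(U) = {1,2,3}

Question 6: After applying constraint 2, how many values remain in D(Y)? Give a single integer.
Answer: 5

Derivation:
Constraint 1 (V != Y) on D(V)={2,4,5} D(Y)={1,2,3,4,5}: no change
Constraint 2 (U + X = V) on D(U)={1,2,3,4,5} D(X)={1,2,3,4,5} D(V)={2,4,5}: U {1,2,3,4,5}->{1,2,3,4}; X {1,2,3,4,5}->{1,2,3,4}
So after constraint 2: D(Y)={1,2,3,4,5}, size = 5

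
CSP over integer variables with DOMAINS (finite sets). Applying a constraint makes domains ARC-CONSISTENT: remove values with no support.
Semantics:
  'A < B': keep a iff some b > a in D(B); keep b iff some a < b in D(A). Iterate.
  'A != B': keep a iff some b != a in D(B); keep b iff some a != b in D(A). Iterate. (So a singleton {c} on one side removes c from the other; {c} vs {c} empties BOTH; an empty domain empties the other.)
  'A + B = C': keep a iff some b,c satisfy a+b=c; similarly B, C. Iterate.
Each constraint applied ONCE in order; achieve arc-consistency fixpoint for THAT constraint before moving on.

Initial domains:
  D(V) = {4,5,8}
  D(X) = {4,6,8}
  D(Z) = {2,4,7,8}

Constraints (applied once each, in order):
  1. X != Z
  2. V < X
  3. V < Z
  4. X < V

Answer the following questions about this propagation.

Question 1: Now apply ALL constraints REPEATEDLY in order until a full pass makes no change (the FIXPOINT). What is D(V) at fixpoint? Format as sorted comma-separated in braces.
pass 0 (initial): D(V)={4,5,8}
pass 1: V {4,5,8}->{}; X {4,6,8}->{}; Z {2,4,7,8}->{7,8}
pass 2: Z {7,8}->{}
pass 3: no change
Fixpoint after 3 passes: D(V) = {}

Answer: {}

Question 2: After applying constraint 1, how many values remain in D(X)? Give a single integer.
Constraint 1 (X != Z) on D(X)={4,6,8} D(Z)={2,4,7,8}: no change
So after constraint 1: D(X)={4,6,8}, size = 3

Answer: 3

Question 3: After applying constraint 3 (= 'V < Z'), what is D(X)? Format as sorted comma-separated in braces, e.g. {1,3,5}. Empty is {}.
Answer: {6,8}

Derivation:
Constraint 1 (X != Z) on D(X)={4,6,8} D(Z)={2,4,7,8}: no change
Constraint 2 (V < X) on D(V)={4,5,8} D(X)={4,6,8}: V {4,5,8}->{4,5}; X {4,6,8}->{6,8}
Constraint 3 (V < Z) on D(V)={4,5} D(Z)={2,4,7,8}: Z {2,4,7,8}->{7,8}
So after constraint 3: D(X) = {6,8}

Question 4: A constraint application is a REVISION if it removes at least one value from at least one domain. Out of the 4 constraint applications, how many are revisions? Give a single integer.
Answer: 3

Derivation:
Constraint 1 (X != Z) on D(X)={4,6,8} D(Z)={2,4,7,8}: no change => not a revision
Constraint 2 (V < X) on D(V)={4,5,8} D(X)={4,6,8}: V {4,5,8}->{4,5}; X {4,6,8}->{6,8} => REVISION
Constraint 3 (V < Z) on D(V)={4,5} D(Z)={2,4,7,8}: Z {2,4,7,8}->{7,8} => REVISION
Constraint 4 (X < V) on D(X)={6,8} D(V)={4,5}: X {6,8}->{}; V {4,5}->{} => REVISION
Total revisions = 3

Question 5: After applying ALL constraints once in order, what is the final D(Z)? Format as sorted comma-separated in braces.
Answer: {7,8}

Derivation:
Constraint 1 (X != Z) on D(X)={4,6,8} D(Z)={2,4,7,8}: no change
Constraint 2 (V < X) on D(V)={4,5,8} D(X)={4,6,8}: V {4,5,8}->{4,5}; X {4,6,8}->{6,8}
Constraint 3 (V < Z) on D(V)={4,5} D(Z)={2,4,7,8}: Z {2,4,7,8}->{7,8}
Constraint 4 (X < V) on D(X)={6,8} D(V)={4,5}: X {6,8}->{}; V {4,5}->{}
So after all 4 constraints: D(Z) = {7,8}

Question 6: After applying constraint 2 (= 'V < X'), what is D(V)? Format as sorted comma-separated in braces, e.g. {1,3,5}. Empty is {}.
Answer: {4,5}

Derivation:
Constraint 1 (X != Z) on D(X)={4,6,8} D(Z)={2,4,7,8}: no change
Constraint 2 (V < X) on D(V)={4,5,8} D(X)={4,6,8}: V {4,5,8}->{4,5}; X {4,6,8}->{6,8}
So after constraint 2: D(V) = {4,5}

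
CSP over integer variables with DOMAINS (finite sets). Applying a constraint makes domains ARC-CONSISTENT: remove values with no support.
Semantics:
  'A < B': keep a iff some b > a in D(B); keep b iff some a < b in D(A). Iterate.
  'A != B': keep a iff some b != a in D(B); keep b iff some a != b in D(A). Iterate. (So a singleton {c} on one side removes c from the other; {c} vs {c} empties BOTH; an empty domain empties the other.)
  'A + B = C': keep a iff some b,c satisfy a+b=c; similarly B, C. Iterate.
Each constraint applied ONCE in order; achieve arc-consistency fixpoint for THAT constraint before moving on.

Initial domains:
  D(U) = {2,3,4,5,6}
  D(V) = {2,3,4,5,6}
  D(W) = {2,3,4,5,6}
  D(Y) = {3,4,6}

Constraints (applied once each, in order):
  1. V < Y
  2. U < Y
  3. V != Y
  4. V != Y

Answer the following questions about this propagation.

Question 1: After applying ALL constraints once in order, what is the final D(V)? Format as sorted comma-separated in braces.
Constraint 1 (V < Y) on D(V)={2,3,4,5,6} D(Y)={3,4,6}: V {2,3,4,5,6}->{2,3,4,5}
Constraint 2 (U < Y) on D(U)={2,3,4,5,6} D(Y)={3,4,6}: U {2,3,4,5,6}->{2,3,4,5}
Constraint 3 (V != Y) on D(V)={2,3,4,5} D(Y)={3,4,6}: no change
Constraint 4 (V != Y) on D(V)={2,3,4,5} D(Y)={3,4,6}: no change
So after all 4 constraints: D(V) = {2,3,4,5}

Answer: {2,3,4,5}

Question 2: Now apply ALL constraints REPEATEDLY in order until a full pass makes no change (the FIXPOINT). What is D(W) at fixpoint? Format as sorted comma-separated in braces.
Answer: {2,3,4,5,6}

Derivation:
pass 0 (initial): D(W)={2,3,4,5,6}
pass 1: U {2,3,4,5,6}->{2,3,4,5}; V {2,3,4,5,6}->{2,3,4,5}
pass 2: no change
Fixpoint after 2 passes: D(W) = {2,3,4,5,6}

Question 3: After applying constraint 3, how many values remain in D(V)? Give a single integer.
Answer: 4

Derivation:
Constraint 1 (V < Y) on D(V)={2,3,4,5,6} D(Y)={3,4,6}: V {2,3,4,5,6}->{2,3,4,5}
Constraint 2 (U < Y) on D(U)={2,3,4,5,6} D(Y)={3,4,6}: U {2,3,4,5,6}->{2,3,4,5}
Constraint 3 (V != Y) on D(V)={2,3,4,5} D(Y)={3,4,6}: no change
So after constraint 3: D(V)={2,3,4,5}, size = 4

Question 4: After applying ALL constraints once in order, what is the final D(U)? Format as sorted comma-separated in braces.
Constraint 1 (V < Y) on D(V)={2,3,4,5,6} D(Y)={3,4,6}: V {2,3,4,5,6}->{2,3,4,5}
Constraint 2 (U < Y) on D(U)={2,3,4,5,6} D(Y)={3,4,6}: U {2,3,4,5,6}->{2,3,4,5}
Constraint 3 (V != Y) on D(V)={2,3,4,5} D(Y)={3,4,6}: no change
Constraint 4 (V != Y) on D(V)={2,3,4,5} D(Y)={3,4,6}: no change
So after all 4 constraints: D(U) = {2,3,4,5}

Answer: {2,3,4,5}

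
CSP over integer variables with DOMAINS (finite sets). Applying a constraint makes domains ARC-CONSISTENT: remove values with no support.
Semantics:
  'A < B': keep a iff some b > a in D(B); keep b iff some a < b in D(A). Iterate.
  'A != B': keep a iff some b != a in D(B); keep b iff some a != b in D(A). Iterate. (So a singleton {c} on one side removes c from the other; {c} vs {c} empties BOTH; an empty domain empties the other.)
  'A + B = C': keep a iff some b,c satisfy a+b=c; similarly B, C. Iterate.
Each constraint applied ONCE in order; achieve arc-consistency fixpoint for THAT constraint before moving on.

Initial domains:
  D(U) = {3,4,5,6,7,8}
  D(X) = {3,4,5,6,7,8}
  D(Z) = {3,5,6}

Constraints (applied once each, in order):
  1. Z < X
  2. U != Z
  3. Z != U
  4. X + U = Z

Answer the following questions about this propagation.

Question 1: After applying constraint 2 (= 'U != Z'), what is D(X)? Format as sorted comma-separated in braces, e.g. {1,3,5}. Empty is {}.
Answer: {4,5,6,7,8}

Derivation:
Constraint 1 (Z < X) on D(Z)={3,5,6} D(X)={3,4,5,6,7,8}: X {3,4,5,6,7,8}->{4,5,6,7,8}
Constraint 2 (U != Z) on D(U)={3,4,5,6,7,8} D(Z)={3,5,6}: no change
So after constraint 2: D(X) = {4,5,6,7,8}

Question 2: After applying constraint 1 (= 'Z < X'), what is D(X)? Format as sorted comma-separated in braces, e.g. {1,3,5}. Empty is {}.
Answer: {4,5,6,7,8}

Derivation:
Constraint 1 (Z < X) on D(Z)={3,5,6} D(X)={3,4,5,6,7,8}: X {3,4,5,6,7,8}->{4,5,6,7,8}
So after constraint 1: D(X) = {4,5,6,7,8}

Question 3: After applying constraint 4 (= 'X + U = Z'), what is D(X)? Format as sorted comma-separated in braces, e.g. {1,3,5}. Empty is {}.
Constraint 1 (Z < X) on D(Z)={3,5,6} D(X)={3,4,5,6,7,8}: X {3,4,5,6,7,8}->{4,5,6,7,8}
Constraint 2 (U != Z) on D(U)={3,4,5,6,7,8} D(Z)={3,5,6}: no change
Constraint 3 (Z != U) on D(Z)={3,5,6} D(U)={3,4,5,6,7,8}: no change
Constraint 4 (X + U = Z) on D(X)={4,5,6,7,8} D(U)={3,4,5,6,7,8} D(Z)={3,5,6}: X {4,5,6,7,8}->{}; U {3,4,5,6,7,8}->{}; Z {3,5,6}->{}
So after constraint 4: D(X) = {}

Answer: {}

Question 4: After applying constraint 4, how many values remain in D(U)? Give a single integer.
Answer: 0

Derivation:
Constraint 1 (Z < X) on D(Z)={3,5,6} D(X)={3,4,5,6,7,8}: X {3,4,5,6,7,8}->{4,5,6,7,8}
Constraint 2 (U != Z) on D(U)={3,4,5,6,7,8} D(Z)={3,5,6}: no change
Constraint 3 (Z != U) on D(Z)={3,5,6} D(U)={3,4,5,6,7,8}: no change
Constraint 4 (X + U = Z) on D(X)={4,5,6,7,8} D(U)={3,4,5,6,7,8} D(Z)={3,5,6}: X {4,5,6,7,8}->{}; U {3,4,5,6,7,8}->{}; Z {3,5,6}->{}
So after constraint 4: D(U)={}, size = 0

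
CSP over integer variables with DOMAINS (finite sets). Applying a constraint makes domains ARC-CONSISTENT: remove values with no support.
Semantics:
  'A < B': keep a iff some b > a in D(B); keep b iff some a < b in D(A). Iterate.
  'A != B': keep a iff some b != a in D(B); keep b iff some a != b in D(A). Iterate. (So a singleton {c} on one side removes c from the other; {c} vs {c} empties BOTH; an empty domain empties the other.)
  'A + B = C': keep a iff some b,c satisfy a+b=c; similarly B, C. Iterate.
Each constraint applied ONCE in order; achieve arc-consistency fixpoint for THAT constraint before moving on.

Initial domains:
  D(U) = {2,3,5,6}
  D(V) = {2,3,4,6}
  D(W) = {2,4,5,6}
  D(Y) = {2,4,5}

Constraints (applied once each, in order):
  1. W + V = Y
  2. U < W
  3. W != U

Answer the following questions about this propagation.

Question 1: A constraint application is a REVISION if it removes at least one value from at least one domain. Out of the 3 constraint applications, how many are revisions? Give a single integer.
Answer: 2

Derivation:
Constraint 1 (W + V = Y) on D(W)={2,4,5,6} D(V)={2,3,4,6} D(Y)={2,4,5}: W {2,4,5,6}->{2}; V {2,3,4,6}->{2,3}; Y {2,4,5}->{4,5} => REVISION
Constraint 2 (U < W) on D(U)={2,3,5,6} D(W)={2}: U {2,3,5,6}->{}; W {2}->{} => REVISION
Constraint 3 (W != U) on D(W)={} D(U)={}: no change => not a revision
Total revisions = 2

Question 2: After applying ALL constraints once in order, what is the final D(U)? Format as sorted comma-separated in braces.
Answer: {}

Derivation:
Constraint 1 (W + V = Y) on D(W)={2,4,5,6} D(V)={2,3,4,6} D(Y)={2,4,5}: W {2,4,5,6}->{2}; V {2,3,4,6}->{2,3}; Y {2,4,5}->{4,5}
Constraint 2 (U < W) on D(U)={2,3,5,6} D(W)={2}: U {2,3,5,6}->{}; W {2}->{}
Constraint 3 (W != U) on D(W)={} D(U)={}: no change
So after all 3 constraints: D(U) = {}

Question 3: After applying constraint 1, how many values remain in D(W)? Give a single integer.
Answer: 1

Derivation:
Constraint 1 (W + V = Y) on D(W)={2,4,5,6} D(V)={2,3,4,6} D(Y)={2,4,5}: W {2,4,5,6}->{2}; V {2,3,4,6}->{2,3}; Y {2,4,5}->{4,5}
So after constraint 1: D(W)={2}, size = 1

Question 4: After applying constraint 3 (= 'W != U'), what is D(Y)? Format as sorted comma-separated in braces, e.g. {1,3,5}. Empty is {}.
Answer: {4,5}

Derivation:
Constraint 1 (W + V = Y) on D(W)={2,4,5,6} D(V)={2,3,4,6} D(Y)={2,4,5}: W {2,4,5,6}->{2}; V {2,3,4,6}->{2,3}; Y {2,4,5}->{4,5}
Constraint 2 (U < W) on D(U)={2,3,5,6} D(W)={2}: U {2,3,5,6}->{}; W {2}->{}
Constraint 3 (W != U) on D(W)={} D(U)={}: no change
So after constraint 3: D(Y) = {4,5}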